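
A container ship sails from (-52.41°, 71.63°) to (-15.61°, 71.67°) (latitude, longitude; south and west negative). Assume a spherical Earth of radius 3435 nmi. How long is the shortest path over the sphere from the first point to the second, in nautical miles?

2206 nmi

cos σ = sin φ₁ sin φ₂ + cos φ₁ cos φ₂ cos Δλ
      = sin(-52.41°)sin(-15.61°) + cos(-52.41°)cos(-15.61°)cos(0.04°) = 0.8007
σ = 36.800° → d = Rσ = 3435·0.64228 = 2206 nmi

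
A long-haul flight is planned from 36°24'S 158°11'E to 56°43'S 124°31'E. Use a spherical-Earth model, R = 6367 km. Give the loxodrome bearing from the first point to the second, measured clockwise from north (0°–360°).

228.2°

Δψ = ln[tan(π/4+φ₂/2)/tan(π/4+φ₁/2)] = -0.5247
Δλ = -0.5876 rad (taken the short way round)
course = atan2(Δλ, Δψ) = 228.24°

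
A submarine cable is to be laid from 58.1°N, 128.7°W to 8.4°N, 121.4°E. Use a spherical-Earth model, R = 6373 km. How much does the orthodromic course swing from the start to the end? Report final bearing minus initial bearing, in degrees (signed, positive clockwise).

-81.5°

At departure: θ₁ = atan2(sin Δλ cos φ₂, cos φ₁ sin φ₂ − sin φ₁ cos φ₂ cos Δλ) = 291.32°
At arrival: θ₂ = atan2(sin Δλ cos φ₁, −cos φ₂ sin φ₁ + sin φ₂ cos φ₁ cos Δλ) = 209.84°
Δθ = θ₂ − θ₁ = -81.5°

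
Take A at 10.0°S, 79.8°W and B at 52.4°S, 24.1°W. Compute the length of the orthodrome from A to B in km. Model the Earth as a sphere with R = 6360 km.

Haversine: a = sin²(Δφ/2)+cos φ₁ cos φ₂ sin²(Δλ/2) = 0.26191;  σ = 2·atan2(√a,√(1−a))
σ = 61.563° → d = Rσ = 6360·1.07448 = 6834 km

6834 km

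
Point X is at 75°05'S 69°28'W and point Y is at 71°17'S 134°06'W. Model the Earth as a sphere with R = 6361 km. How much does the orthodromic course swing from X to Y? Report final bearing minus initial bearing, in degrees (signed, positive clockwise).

+62.4°

Initial bearing θ₁ = atan2(sin Δλ cos φ₂, cos φ₁ sin φ₂ − sin φ₁ cos φ₂ cos Δλ) = 249.06°
Final bearing θ₂ = (initial bearing from the destination back to the start) + 180° = 311.48°
Δθ = θ₂ − θ₁ = +62.4°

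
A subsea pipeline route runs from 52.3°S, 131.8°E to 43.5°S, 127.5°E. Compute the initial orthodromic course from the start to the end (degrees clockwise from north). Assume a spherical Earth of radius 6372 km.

θ = atan2( sin Δλ·cos φ₂ ,  cos φ₁ sin φ₂ − sin φ₁ cos φ₂ cos Δλ )
  = atan2(-0.0544, +0.1514) = 340.24°

340.2°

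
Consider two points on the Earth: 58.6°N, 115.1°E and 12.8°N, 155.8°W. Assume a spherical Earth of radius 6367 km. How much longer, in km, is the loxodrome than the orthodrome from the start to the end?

Great circle: cos σ = sin φ₁ sin φ₂ + cos φ₁ cos φ₂ cos Δλ,  σ = 1.3724 rad → d_gc = 8738.2 km
Rhumb line: Δψ = -1.0438, q = Δφ/Δψ = 0.7658, d_rh = R√(Δφ²+q²Δλ²) = 9132.2 km
Excess = 9132.2 − 8738.2 = 394.0 ≈ 394 km

394 km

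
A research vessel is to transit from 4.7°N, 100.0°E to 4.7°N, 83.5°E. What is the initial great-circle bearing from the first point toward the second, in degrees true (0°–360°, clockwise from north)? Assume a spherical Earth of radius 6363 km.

N = sin Δλ·cos φ₂ = -0.2831;  D = cos φ₁ sin φ₂ − sin φ₁ cos φ₂ cos Δλ = +0.0034
initial course = atan2(N, D) = 270.68°

270.7°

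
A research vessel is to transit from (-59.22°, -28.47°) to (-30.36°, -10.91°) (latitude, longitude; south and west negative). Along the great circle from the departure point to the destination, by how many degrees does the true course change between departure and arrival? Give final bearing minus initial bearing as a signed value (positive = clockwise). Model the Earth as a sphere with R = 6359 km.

-12.8°

Initial bearing θ₁ = atan2(sin Δλ cos φ₂, cos φ₁ sin φ₂ − sin φ₁ cos φ₂ cos Δλ) = 30.15°
Final bearing θ₂ = (initial bearing from the destination back to the start) + 180° = 17.33°
Δθ = θ₂ − θ₁ = -12.8°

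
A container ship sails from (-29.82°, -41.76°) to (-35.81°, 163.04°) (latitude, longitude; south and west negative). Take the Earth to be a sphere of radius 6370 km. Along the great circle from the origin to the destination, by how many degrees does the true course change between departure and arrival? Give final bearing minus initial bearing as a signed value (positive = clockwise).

+135.9°

At departure: θ₁ = atan2(sin Δλ cos φ₂, cos φ₁ sin φ₂ − sin φ₁ cos φ₂ cos Δλ) = 201.27°
At arrival: θ₂ = atan2(sin Δλ cos φ₁, −cos φ₂ sin φ₁ + sin φ₂ cos φ₁ cos Δλ) = 337.16°
Δθ = θ₂ − θ₁ = +135.9°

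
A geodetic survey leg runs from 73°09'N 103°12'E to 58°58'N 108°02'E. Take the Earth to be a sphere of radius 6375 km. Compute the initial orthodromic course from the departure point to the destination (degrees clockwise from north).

169.9°

θ = atan2( sin Δλ·cos φ₂ ,  cos φ₁ sin φ₂ − sin φ₁ cos φ₂ cos Δλ )
  = atan2(+0.0434, -0.2433) = 169.88°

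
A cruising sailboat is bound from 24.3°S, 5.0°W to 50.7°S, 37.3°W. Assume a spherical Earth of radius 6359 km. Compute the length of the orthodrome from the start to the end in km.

4024 km

cos σ = sin φ₁ sin φ₂ + cos φ₁ cos φ₂ cos Δλ
      = sin(-24.30°)sin(-50.70°) + cos(-24.30°)cos(-50.70°)cos(-32.30°) = 0.8064
σ = 36.256° → d = Rσ = 6359·0.63278 = 4024 km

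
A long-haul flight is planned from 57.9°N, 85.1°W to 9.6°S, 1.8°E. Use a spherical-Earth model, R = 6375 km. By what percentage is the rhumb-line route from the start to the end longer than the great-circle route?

Great circle: σ = 1.6840 rad → d_gc = Rσ = 10735.3 km
Rhumb: Δφ = -1.1781, Δλ = +1.5167, Δψ = -1.4142, q = Δφ/Δψ = 0.8330 → d_rh = R√(Δφ²+q²Δλ²) = 11012.8 km
Excess = (11012.8 − 10735.3) / 10735.3 = 277.5 / 10735.3 = 2.58% ≈ 2.6%

2.6%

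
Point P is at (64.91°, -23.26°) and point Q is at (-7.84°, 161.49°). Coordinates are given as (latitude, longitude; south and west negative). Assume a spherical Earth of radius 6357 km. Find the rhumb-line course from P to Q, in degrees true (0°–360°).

241.8°

Δψ = ln[tan(π/4+φ₂/2)/tan(π/4+φ₁/2)] = -1.6400
Δλ = -3.0587 rad (taken the short way round)
course = atan2(Δλ, Δψ) = 241.80°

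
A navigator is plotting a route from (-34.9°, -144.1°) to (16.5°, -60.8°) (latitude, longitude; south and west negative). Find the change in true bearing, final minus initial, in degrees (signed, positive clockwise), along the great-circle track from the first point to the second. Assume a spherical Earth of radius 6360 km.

At departure: θ₁ = atan2(sin Δλ cos φ₂, cos φ₁ sin φ₂ − sin φ₁ cos φ₂ cos Δλ) = 72.68°
At arrival: θ₂ = atan2(sin Δλ cos φ₁, −cos φ₂ sin φ₁ + sin φ₂ cos φ₁ cos Δλ) = 54.75°
Δθ = θ₂ − θ₁ = -17.9°

-17.9°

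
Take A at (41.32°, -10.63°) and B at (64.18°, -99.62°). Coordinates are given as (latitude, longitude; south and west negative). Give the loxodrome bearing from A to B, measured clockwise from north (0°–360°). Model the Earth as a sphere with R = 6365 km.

Δψ = ln[tan(π/4+φ₂/2)/tan(π/4+φ₁/2)] = +0.6798
Δλ = -1.5532 rad (taken the short way round)
course = atan2(Δλ, Δψ) = 293.64°

293.6°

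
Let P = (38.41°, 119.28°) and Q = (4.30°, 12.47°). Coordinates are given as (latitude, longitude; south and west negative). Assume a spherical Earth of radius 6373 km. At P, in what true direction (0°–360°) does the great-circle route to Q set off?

284.0°

θ = atan2( sin Δλ·cos φ₂ ,  cos φ₁ sin φ₂ − sin φ₁ cos φ₂ cos Δλ )
  = atan2(-0.9546, +0.2379) = 284.00°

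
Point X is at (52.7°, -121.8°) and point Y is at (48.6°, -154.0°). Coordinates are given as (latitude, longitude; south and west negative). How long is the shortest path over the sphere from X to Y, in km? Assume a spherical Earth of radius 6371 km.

2295 km

Haversine: a = sin²(Δφ/2)+cos φ₁ cos φ₂ sin²(Δλ/2) = 0.03210;  σ = 2·atan2(√a,√(1−a))
σ = 20.642° → d = Rσ = 6371·0.36027 = 2295 km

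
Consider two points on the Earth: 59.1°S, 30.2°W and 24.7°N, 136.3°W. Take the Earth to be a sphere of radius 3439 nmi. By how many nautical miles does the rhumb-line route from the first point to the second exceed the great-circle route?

Great circle: cos σ = sin φ₁ sin φ₂ + cos φ₁ cos φ₂ cos Δλ,  σ = 2.0805 rad → d_gc = 7154.9 nmi
Rhumb line: Δψ = +1.7311, q = Δφ/Δψ = 0.8449, d_rh = R√(Δφ²+q²Δλ²) = 7365.5 nmi
Excess = 7365.5 − 7154.9 = 210.6 ≈ 211 nmi

211 nmi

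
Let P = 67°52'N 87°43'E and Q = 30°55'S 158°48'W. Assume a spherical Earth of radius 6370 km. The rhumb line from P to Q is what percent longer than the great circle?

Great circle: σ = 2.2202 rad → d_gc = Rσ = 14142.8 km
Rhumb: Δφ = -1.7241, Δλ = +1.9807, Δψ = -2.1996, q = Δφ/Δψ = 0.7838 → d_rh = R√(Δφ²+q²Δλ²) = 14778.8 km
Excess = (14778.8 − 14142.8) / 14142.8 = 636.0 / 14142.8 = 4.50% ≈ 4.5%

4.5%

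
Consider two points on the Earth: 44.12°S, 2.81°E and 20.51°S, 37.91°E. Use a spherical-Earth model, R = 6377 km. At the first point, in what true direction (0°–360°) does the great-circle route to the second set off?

62.4°

N = sin Δλ·cos φ₂ = +0.5386;  D = cos φ₁ sin φ₂ − sin φ₁ cos φ₂ cos Δλ = +0.2819
initial course = atan2(N, D) = 62.37°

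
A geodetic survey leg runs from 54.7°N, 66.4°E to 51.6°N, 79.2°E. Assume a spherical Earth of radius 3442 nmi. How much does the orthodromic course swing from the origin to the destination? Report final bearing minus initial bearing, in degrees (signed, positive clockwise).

At departure: θ₁ = atan2(sin Δλ cos φ₂, cos φ₁ sin φ₂ − sin φ₁ cos φ₂ cos Δλ) = 106.77°
At arrival: θ₂ = atan2(sin Δλ cos φ₁, −cos φ₂ sin φ₁ + sin φ₂ cos φ₁ cos Δλ) = 117.04°
Δθ = θ₂ − θ₁ = +10.3°

+10.3°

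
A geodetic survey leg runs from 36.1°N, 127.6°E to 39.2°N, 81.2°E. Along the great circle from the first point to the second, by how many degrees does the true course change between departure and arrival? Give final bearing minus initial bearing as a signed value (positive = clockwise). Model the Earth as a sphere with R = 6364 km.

At departure: θ₁ = atan2(sin Δλ cos φ₂, cos φ₁ sin φ₂ − sin φ₁ cos φ₂ cos Δλ) = 289.23°
At arrival: θ₂ = atan2(sin Δλ cos φ₁, −cos φ₂ sin φ₁ + sin φ₂ cos φ₁ cos Δλ) = 259.88°
Δθ = θ₂ − θ₁ = -29.4°

-29.4°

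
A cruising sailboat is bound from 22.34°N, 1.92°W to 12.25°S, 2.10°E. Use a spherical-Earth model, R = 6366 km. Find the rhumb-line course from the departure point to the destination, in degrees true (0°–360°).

Meridional parts: M(φ₁)=+0.4002, M(φ₂)=-0.2155 → ΔM = -0.6156;  Δλ = +0.0702 rad
tan C = Δλ / ΔM = -0.1140 → C = 173.50°

173.5°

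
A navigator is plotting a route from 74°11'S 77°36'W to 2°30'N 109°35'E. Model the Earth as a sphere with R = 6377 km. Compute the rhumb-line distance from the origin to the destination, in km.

Rhumb course C = atan2(Δλ, Δψ) with Δψ = ln[tan(π/4+φ₂/2)/tan(π/4+φ₁/2)] = +2.0176, Δλ = -3.0162 → C = 303.78°
d = R·|Δφ| / |cos C| = 6377·1.33838 / 0.55599 = 15351 km

15351 km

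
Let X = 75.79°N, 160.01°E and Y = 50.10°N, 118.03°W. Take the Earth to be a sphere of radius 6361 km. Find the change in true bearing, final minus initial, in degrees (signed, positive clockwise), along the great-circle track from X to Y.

At departure: θ₁ = atan2(sin Δλ cos φ₂, cos φ₁ sin φ₂ − sin φ₁ cos φ₂ cos Δλ) = 80.93°
At arrival: θ₂ = atan2(sin Δλ cos φ₁, −cos φ₂ sin φ₁ + sin φ₂ cos φ₁ cos Δλ) = 157.80°
Δθ = θ₂ − θ₁ = +76.9°

+76.9°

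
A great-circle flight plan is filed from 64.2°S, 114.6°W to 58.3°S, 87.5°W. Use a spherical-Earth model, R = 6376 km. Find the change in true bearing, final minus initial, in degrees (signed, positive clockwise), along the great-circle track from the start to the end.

-23.9°

At departure: θ₁ = atan2(sin Δλ cos φ₂, cos φ₁ sin φ₂ − sin φ₁ cos φ₂ cos Δλ) = 78.01°
At arrival: θ₂ = atan2(sin Δλ cos φ₁, −cos φ₂ sin φ₁ + sin φ₂ cos φ₁ cos Δλ) = 54.11°
Δθ = θ₂ − θ₁ = -23.9°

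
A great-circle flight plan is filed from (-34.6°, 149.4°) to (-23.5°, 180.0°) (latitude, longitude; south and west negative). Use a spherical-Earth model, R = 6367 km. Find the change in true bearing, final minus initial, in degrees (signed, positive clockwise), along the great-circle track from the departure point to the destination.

At departure: θ₁ = atan2(sin Δλ cos φ₂, cos φ₁ sin φ₂ − sin φ₁ cos φ₂ cos Δλ) = 75.58°
At arrival: θ₂ = atan2(sin Δλ cos φ₁, −cos φ₂ sin φ₁ + sin φ₂ cos φ₁ cos Δλ) = 60.38°
Δθ = θ₂ − θ₁ = -15.2°

-15.2°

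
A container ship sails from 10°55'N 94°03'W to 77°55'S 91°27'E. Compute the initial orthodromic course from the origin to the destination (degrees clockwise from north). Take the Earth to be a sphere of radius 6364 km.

181.2°

N = sin Δλ·cos φ₂ = -0.0201;  D = cos φ₁ sin φ₂ − sin φ₁ cos φ₂ cos Δλ = -0.9207
initial course = atan2(N, D) = 181.25°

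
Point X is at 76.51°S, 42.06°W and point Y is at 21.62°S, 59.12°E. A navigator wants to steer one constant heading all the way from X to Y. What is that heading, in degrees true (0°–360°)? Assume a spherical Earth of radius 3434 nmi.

Meridional parts: M(φ₁)=-2.1348, M(φ₂)=-0.3866 → ΔM = +1.7482;  Δλ = +1.7659 rad
tan C = Δλ / ΔM = +1.0102 → C = 45.29°

45.3°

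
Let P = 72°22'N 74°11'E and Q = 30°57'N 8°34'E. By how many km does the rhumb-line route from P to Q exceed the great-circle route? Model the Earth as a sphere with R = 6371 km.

Great circle: cos σ = sin φ₁ sin φ₂ + cos φ₁ cos φ₂ cos Δλ,  σ = 0.9306 rad → d_gc = 5928.6 km
Rhumb line: Δψ = -1.2951, q = Δφ/Δψ = 0.5581, d_rh = R√(Δφ²+q²Δλ²) = 6147.6 km
Excess = 6147.6 − 5928.6 = 219.0 ≈ 219 km

219 km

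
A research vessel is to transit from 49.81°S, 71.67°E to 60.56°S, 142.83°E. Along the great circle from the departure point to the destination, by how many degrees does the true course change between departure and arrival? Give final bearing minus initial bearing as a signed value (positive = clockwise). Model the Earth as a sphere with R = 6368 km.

-61.1°

Initial bearing θ₁ = atan2(sin Δλ cos φ₂, cos φ₁ sin φ₂ − sin φ₁ cos φ₂ cos Δλ) = 133.46°
Final bearing θ₂ = (initial bearing from the destination back to the start) + 180° = 72.38°
Δθ = θ₂ − θ₁ = -61.1°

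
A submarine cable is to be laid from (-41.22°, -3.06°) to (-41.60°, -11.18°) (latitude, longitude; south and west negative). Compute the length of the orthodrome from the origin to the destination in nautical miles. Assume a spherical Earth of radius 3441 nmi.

366 nmi

cos σ = sin φ₁ sin φ₂ + cos φ₁ cos φ₂ cos Δλ
      = sin(-41.22°)sin(-41.60°) + cos(-41.22°)cos(-41.60°)cos(-8.12°) = 0.9943
σ = 6.100° → d = Rσ = 3441·0.10646 = 366 nmi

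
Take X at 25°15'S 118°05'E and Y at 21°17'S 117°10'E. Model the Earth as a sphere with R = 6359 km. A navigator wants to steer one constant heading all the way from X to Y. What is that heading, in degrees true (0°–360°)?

348.0°

Δψ = ln[tan(π/4+φ₂/2)/tan(π/4+φ₁/2)] = +0.0754
Δλ = -0.0160 rad (taken the short way round)
course = atan2(Δλ, Δψ) = 348.02°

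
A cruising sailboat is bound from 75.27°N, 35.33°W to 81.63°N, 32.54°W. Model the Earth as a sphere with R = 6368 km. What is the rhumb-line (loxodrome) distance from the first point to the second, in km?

Rhumb course C = atan2(Δλ, Δψ) with Δψ = ln[tan(π/4+φ₂/2)/tan(π/4+φ₁/2)] = +0.5690, Δλ = +0.0487 → C = 4.89°
d = R·|Δφ| / |cos C| = 6368·0.11100 / 0.99636 = 709 km

709 km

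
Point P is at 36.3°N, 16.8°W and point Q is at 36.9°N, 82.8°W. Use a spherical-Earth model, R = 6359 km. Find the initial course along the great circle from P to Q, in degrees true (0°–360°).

291.7°

N = sin Δλ·cos φ₂ = -0.7305;  D = cos φ₁ sin φ₂ − sin φ₁ cos φ₂ cos Δλ = +0.2913
initial course = atan2(N, D) = 291.74°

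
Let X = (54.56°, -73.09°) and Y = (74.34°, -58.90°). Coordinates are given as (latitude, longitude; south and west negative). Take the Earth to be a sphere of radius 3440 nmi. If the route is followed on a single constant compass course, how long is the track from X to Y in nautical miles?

Rhumb course C = atan2(Δλ, Δψ) with Δψ = ln[tan(π/4+φ₂/2)/tan(π/4+φ₁/2)] = +0.8431, Δλ = +0.2477 → C = 16.37°
d = R·|Δφ| / |cos C| = 3440·0.34523 / 0.95946 = 1238 nmi

1238 nmi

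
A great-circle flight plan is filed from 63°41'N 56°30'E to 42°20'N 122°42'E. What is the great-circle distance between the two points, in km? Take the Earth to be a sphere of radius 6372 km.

cos σ = sin φ₁ sin φ₂ + cos φ₁ cos φ₂ cos Δλ
      = sin(63.68°)sin(42.33°) + cos(63.68°)cos(42.33°)cos(66.20°) = 0.7359
σ = 42.617° → d = Rσ = 6372·0.74380 = 4740 km

4740 km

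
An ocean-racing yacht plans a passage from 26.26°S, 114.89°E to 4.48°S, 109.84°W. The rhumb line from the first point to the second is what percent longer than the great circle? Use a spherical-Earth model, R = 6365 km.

3.5%

Great circle: σ = 2.2151 rad → d_gc = Rσ = 14098.8 km
Rhumb: Δφ = +0.3801, Δλ = +2.3609, Δψ = +0.3970, q = Δφ/Δψ = 0.9575 → d_rh = R√(Δφ²+q²Δλ²) = 14590.8 km
Excess = (14590.8 − 14098.8) / 14098.8 = 492.0 / 14098.8 = 3.49% ≈ 3.5%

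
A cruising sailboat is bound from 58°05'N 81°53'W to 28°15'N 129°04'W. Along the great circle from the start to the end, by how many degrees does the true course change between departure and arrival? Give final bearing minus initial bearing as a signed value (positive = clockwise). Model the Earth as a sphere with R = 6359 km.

Initial bearing θ₁ = atan2(sin Δλ cos φ₂, cos φ₁ sin φ₂ − sin φ₁ cos φ₂ cos Δλ) = 248.24°
Final bearing θ₂ = (initial bearing from the destination back to the start) + 180° = 213.88°
Δθ = θ₂ − θ₁ = -34.4°

-34.4°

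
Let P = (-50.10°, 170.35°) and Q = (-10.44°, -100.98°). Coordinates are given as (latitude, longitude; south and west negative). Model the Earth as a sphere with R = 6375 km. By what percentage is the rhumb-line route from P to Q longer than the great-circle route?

Great circle: σ = 1.4165 rad → d_gc = Rσ = 9030.4 km
Rhumb: Δφ = +0.6922, Δλ = +1.5476, Δψ = +0.8302, q = Δφ/Δψ = 0.8338 → d_rh = R√(Δφ²+q²Δλ²) = 9335.0 km
Excess = (9335.0 − 9030.4) / 9030.4 = 304.6 / 9030.4 = 3.37% ≈ 3.4%

3.4%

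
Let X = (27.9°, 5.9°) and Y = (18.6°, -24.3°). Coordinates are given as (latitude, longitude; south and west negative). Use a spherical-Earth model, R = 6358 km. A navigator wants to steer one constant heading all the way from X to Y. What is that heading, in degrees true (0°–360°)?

Δψ = ln[tan(π/4+φ₂/2)/tan(π/4+φ₁/2)] = -0.1769
Δλ = -0.5271 rad (taken the short way round)
course = atan2(Δλ, Δψ) = 251.44°

251.4°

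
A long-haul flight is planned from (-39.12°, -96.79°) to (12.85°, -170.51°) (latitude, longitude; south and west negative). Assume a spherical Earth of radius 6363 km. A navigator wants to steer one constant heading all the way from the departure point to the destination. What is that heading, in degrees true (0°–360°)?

307.0°

Δψ = ln[tan(π/4+φ₂/2)/tan(π/4+φ₁/2)] = +0.9692
Δλ = -1.2867 rad (taken the short way round)
course = atan2(Δλ, Δψ) = 306.99°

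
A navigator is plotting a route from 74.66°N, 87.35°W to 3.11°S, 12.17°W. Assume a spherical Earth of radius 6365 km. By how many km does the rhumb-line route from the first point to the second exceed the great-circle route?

343 km

Great circle: cos σ = sin φ₁ sin φ₂ + cos φ₁ cos φ₂ cos Δλ,  σ = 1.5555 rad → d_gc = 9901.1 km
Rhumb line: Δψ = -2.0592, q = Δφ/Δψ = 0.6592, d_rh = R√(Δφ²+q²Δλ²) = 10244.4 km
Excess = 10244.4 − 9901.1 = 343.3 ≈ 343 km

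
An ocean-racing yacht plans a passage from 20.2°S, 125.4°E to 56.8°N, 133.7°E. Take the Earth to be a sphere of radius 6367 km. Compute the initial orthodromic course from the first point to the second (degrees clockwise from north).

θ = atan2( sin Δλ·cos φ₂ ,  cos φ₁ sin φ₂ − sin φ₁ cos φ₂ cos Δλ )
  = atan2(+0.0790, +0.9724) = 4.65°

4.6°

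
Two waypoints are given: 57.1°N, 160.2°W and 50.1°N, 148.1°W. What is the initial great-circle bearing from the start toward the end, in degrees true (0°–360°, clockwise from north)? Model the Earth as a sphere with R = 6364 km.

129.3°

N = sin Δλ·cos φ₂ = +0.1345;  D = cos φ₁ sin φ₂ − sin φ₁ cos φ₂ cos Δλ = -0.1099
initial course = atan2(N, D) = 129.26°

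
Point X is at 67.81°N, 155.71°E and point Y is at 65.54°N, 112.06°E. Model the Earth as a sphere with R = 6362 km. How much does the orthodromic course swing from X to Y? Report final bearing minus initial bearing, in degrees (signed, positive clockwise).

-40.4°

Initial bearing θ₁ = atan2(sin Δλ cos φ₂, cos φ₁ sin φ₂ − sin φ₁ cos φ₂ cos Δλ) = 283.07°
Final bearing θ₂ = (initial bearing from the destination back to the start) + 180° = 242.68°
Δθ = θ₂ − θ₁ = -40.4°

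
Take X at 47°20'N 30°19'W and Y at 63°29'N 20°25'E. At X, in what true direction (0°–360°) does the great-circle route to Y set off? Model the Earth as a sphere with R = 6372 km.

40.9°

N = sin Δλ·cos φ₂ = +0.3457;  D = cos φ₁ sin φ₂ − sin φ₁ cos φ₂ cos Δλ = +0.3987
initial course = atan2(N, D) = 40.93°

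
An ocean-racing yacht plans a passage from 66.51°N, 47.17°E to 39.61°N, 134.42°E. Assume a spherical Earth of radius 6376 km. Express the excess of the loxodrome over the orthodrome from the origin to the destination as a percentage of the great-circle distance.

Great circle: σ = 0.9280 rad → d_gc = Rσ = 5916.8 km
Rhumb: Δφ = -0.4695, Δλ = +1.5228, Δψ = -0.8166, q = Δφ/Δψ = 0.5749 → d_rh = R√(Δφ²+q²Δλ²) = 6334.2 km
Excess = (6334.2 − 5916.8) / 5916.8 = 417.4 / 5916.8 = 7.054% ≈ 7.1%

7.1%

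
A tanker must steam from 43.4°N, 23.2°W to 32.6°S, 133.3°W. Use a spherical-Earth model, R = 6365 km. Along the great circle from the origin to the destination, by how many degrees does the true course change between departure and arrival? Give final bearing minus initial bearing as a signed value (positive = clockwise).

-19.4°

Initial bearing θ₁ = atan2(sin Δλ cos φ₂, cos φ₁ sin φ₂ − sin φ₁ cos φ₂ cos Δλ) = 256.32°
Final bearing θ₂ = (initial bearing from the destination back to the start) + 180° = 236.93°
Δθ = θ₂ − θ₁ = -19.4°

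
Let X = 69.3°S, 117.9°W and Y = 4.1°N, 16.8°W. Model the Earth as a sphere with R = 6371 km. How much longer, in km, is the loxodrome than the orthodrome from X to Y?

Great circle: cos σ = sin φ₁ sin φ₂ + cos φ₁ cos φ₂ cos Δλ,  σ = 1.7060 rad → d_gc = 10868.7 km
Rhumb line: Δψ = +1.7719, q = Δφ/Δψ = 0.7230, d_rh = R√(Δφ²+q²Δλ²) = 11518.4 km
Excess = 11518.4 − 10868.7 = 649.7 ≈ 650 km

650 km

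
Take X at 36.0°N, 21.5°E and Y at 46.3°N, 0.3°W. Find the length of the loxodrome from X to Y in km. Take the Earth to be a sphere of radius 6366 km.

2148 km

Δψ = ln[tan(π/4+φ₂/2)/tan(π/4+φ₁/2)] = +0.2396;  Δφ = +0.1798 rad,  Δλ = -0.3805 rad
q = Δφ/Δψ = 0.7504
d = R·√(Δφ² + q²Δλ²) = 6366·0.33740 = 2148 km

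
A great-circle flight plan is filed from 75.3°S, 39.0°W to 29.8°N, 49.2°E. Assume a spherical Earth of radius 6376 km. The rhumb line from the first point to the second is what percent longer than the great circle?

3.3%

Great circle: σ = 2.0644 rad → d_gc = Rσ = 13162.5 km
Rhumb: Δφ = +1.8343, Δλ = +1.5394, Δψ = +2.5933, q = Δφ/Δψ = 0.7073 → d_rh = R√(Δφ²+q²Δλ²) = 13601.1 km
Excess = (13601.1 − 13162.5) / 13162.5 = 438.6 / 13162.5 = 3.33% ≈ 3.3%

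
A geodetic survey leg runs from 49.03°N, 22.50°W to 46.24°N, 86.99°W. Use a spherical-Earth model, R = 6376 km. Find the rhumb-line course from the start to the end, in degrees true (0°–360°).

Meridional parts: M(φ₁)=+0.9846, M(φ₂)=+0.9123 → ΔM = -0.0723;  Δλ = -1.1256 rad
tan C = Δλ / ΔM = +15.5706 → C = 266.33°

266.3°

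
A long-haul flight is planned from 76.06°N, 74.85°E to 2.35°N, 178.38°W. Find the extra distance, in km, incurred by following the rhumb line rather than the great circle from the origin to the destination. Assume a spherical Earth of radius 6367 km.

854 km

Great circle: cos σ = sin φ₁ sin φ₂ + cos φ₁ cos φ₂ cos Δλ,  σ = 1.6005 rad → d_gc = 10190.10 km
Rhumb line: Δψ = -2.0606, q = Δφ/Δψ = 0.6243, d_rh = R√(Δφ²+q²Δλ²) = 11043.65 km
Excess = 11043.65 − 10190.10 = 853.55 ≈ 854 km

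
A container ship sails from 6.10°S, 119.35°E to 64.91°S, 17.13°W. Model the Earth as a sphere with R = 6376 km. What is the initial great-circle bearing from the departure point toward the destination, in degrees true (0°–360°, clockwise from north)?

197.4°

θ = atan2( sin Δλ·cos φ₂ ,  cos φ₁ sin φ₂ − sin φ₁ cos φ₂ cos Δλ )
  = atan2(-0.2920, -0.9332) = 197.38°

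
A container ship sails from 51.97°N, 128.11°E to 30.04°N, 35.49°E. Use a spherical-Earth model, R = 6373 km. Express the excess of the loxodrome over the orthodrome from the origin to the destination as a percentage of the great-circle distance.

Great circle: σ = 1.1919 rad → d_gc = Rσ = 7595.7 km
Rhumb: Δφ = -0.3828, Δλ = -1.6165, Δψ = -0.5152, q = Δφ/Δψ = 0.7429 → d_rh = R√(Δφ²+q²Δλ²) = 8032.9 km
Excess = (8032.9 − 7595.7) / 7595.7 = 437.2 / 7595.7 = 5.76% ≈ 5.8%

5.8%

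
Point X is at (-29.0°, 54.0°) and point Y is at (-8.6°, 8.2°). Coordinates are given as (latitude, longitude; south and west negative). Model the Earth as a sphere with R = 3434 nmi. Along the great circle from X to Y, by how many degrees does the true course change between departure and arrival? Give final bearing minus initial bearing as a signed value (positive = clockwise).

At departure: θ₁ = atan2(sin Δλ cos φ₂, cos φ₁ sin φ₂ − sin φ₁ cos φ₂ cos Δλ) = 286.01°
At arrival: θ₂ = atan2(sin Δλ cos φ₁, −cos φ₂ sin φ₁ + sin φ₂ cos φ₁ cos Δλ) = 301.76°
Δθ = θ₂ − θ₁ = +15.7°

+15.7°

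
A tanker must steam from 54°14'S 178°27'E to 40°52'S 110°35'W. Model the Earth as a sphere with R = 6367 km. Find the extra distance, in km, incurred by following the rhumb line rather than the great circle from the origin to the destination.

203 km

Great circle: cos σ = sin φ₁ sin φ₂ + cos φ₁ cos φ₂ cos Δλ,  σ = 0.8298 rad → d_gc = 5283.1 km
Rhumb line: Δψ = +0.3483, q = Δφ/Δψ = 0.6697, d_rh = R√(Δφ²+q²Δλ²) = 5486.4 km
Excess = 5486.4 − 5283.1 = 203.3 ≈ 203 km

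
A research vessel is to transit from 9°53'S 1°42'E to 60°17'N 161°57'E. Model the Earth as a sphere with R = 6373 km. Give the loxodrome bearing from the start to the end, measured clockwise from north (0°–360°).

61.8°

Meridional parts: M(φ₁)=-0.1734, M(φ₂)=+1.3269 → ΔM = +1.5002;  Δλ = +2.7969 rad
tan C = Δλ / ΔM = +1.8643 → C = 61.79°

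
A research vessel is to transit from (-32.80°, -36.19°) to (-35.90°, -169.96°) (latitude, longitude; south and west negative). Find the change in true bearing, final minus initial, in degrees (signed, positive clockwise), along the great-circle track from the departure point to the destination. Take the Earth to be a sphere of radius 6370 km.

+105.8°

At departure: θ₁ = atan2(sin Δλ cos φ₂, cos φ₁ sin φ₂ − sin φ₁ cos φ₂ cos Δλ) = 216.30°
At arrival: θ₂ = atan2(sin Δλ cos φ₁, −cos φ₂ sin φ₁ + sin φ₂ cos φ₁ cos Δλ) = 322.10°
Δθ = θ₂ − θ₁ = +105.8°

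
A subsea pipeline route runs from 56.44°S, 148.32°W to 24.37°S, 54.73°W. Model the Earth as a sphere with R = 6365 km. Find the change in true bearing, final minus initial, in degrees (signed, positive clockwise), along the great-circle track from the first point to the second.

Initial bearing θ₁ = atan2(sin Δλ cos φ₂, cos φ₁ sin φ₂ − sin φ₁ cos φ₂ cos Δλ) = 106.87°
Final bearing θ₂ = (initial bearing from the destination back to the start) + 180° = 35.51°
Δθ = θ₂ − θ₁ = -71.4°

-71.4°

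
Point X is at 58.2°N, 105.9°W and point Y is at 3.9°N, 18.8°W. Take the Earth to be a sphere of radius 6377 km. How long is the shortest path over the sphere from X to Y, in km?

Haversine: a = sin²(Δφ/2)+cos φ₁ cos φ₂ sin²(Δλ/2) = 0.45780;  σ = 2·atan2(√a,√(1−a))
σ = 85.158° → d = Rσ = 6377·1.48629 = 9478 km

9478 km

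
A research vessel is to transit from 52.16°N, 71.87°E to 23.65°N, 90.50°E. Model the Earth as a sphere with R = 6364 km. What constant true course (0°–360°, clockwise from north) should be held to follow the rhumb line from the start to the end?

Δψ = ln[tan(π/4+φ₂/2)/tan(π/4+φ₁/2)] = -0.6457
Δλ = +0.3252 rad (taken the short way round)
course = atan2(Δλ, Δψ) = 153.27°

153.3°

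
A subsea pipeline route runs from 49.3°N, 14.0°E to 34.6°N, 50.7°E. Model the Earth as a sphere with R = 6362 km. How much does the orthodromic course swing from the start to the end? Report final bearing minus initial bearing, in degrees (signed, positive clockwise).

+25.2°

At departure: θ₁ = atan2(sin Δλ cos φ₂, cos φ₁ sin φ₂ − sin φ₁ cos φ₂ cos Δλ) = 104.81°
At arrival: θ₂ = atan2(sin Δλ cos φ₁, −cos φ₂ sin φ₁ + sin φ₂ cos φ₁ cos Δλ) = 130.01°
Δθ = θ₂ − θ₁ = +25.2°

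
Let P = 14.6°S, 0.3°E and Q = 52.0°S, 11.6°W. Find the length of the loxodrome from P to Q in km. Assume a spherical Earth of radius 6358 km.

Δψ = ln[tan(π/4+φ₂/2)/tan(π/4+φ₁/2)] = -0.8085;  Δφ = -0.6528 rad,  Δλ = -0.2077 rad
q = Δφ/Δψ = 0.8073
d = R·√(Δφ² + q²Δλ²) = 6358·0.67395 = 4285 km

4285 km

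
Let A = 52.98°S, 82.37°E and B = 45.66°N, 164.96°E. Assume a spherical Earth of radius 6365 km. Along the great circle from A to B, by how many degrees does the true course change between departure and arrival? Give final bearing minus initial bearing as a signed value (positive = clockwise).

-9.8°

At departure: θ₁ = atan2(sin Δλ cos φ₂, cos φ₁ sin φ₂ − sin φ₁ cos φ₂ cos Δλ) = 54.05°
At arrival: θ₂ = atan2(sin Δλ cos φ₁, −cos φ₂ sin φ₁ + sin φ₂ cos φ₁ cos Δλ) = 44.22°
Δθ = θ₂ − θ₁ = -9.8°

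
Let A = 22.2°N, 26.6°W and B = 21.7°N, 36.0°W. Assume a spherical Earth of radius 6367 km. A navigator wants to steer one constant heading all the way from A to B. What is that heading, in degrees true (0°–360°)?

Meridional parts: M(φ₁)=+0.3975, M(φ₂)=+0.3881 → ΔM = -0.0094;  Δλ = -0.1641 rad
tan C = Δλ / ΔM = +17.4371 → C = 266.72°

266.7°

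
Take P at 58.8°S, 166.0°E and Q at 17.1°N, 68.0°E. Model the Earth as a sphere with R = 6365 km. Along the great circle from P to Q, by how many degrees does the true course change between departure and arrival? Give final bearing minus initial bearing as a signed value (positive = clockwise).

+54.9°

At departure: θ₁ = atan2(sin Δλ cos φ₂, cos φ₁ sin φ₂ − sin φ₁ cos φ₂ cos Δλ) = 272.33°
At arrival: θ₂ = atan2(sin Δλ cos φ₁, −cos φ₂ sin φ₁ + sin φ₂ cos φ₁ cos Δλ) = 327.21°
Δθ = θ₂ − θ₁ = +54.9°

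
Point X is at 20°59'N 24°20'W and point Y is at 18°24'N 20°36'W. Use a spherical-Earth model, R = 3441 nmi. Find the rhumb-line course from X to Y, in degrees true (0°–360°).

126.3°

Meridional parts: M(φ₁)=+0.3747, M(φ₂)=+0.3268 → ΔM = -0.0479;  Δλ = +0.0652 rad
tan C = Δλ / ΔM = -1.3605 → C = 126.32°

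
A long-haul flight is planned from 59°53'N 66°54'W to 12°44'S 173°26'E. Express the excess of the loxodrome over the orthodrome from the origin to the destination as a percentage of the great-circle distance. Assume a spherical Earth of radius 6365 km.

5.9%

Great circle: σ = 2.0185 rad → d_gc = Rσ = 12847.8 km
Rhumb: Δφ = -1.2674, Δλ = -2.0886, Δψ = -1.5370, q = Δφ/Δψ = 0.8246 → d_rh = R√(Δφ²+q²Δλ²) = 13610.4 km
Excess = (13610.4 − 12847.8) / 12847.8 = 762.6 / 12847.8 = 5.94% ≈ 5.9%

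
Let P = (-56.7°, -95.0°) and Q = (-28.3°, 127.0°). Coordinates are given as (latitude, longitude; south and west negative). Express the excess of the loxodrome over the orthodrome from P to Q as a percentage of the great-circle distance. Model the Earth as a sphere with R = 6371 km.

Great circle: σ = 1.5338 rad → d_gc = Rσ = 9771.7 km
Rhumb: Δφ = +0.4957, Δλ = -2.4086, Δψ = +0.6918, q = Δφ/Δψ = 0.7165 → d_rh = R√(Δφ²+q²Δλ²) = 11439.6 km
Excess = (11439.6 − 9771.7) / 9771.7 = 1667.9 / 9771.7 = 17.07% ≈ 17.1%

17.1%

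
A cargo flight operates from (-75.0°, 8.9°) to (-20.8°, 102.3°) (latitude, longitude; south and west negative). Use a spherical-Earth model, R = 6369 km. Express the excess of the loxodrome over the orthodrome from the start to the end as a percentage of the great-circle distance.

Great circle: σ = 1.2359 rad → d_gc = Rσ = 7871.5 km
Rhumb: Δφ = +0.9460, Δλ = +1.6301, Δψ = +1.6563, q = Δφ/Δψ = 0.5711 → d_rh = R√(Δφ²+q²Δλ²) = 8453.4 km
Excess = (8453.4 − 7871.5) / 7871.5 = 581.9 / 7871.5 = 7.39% ≈ 7.4%

7.4%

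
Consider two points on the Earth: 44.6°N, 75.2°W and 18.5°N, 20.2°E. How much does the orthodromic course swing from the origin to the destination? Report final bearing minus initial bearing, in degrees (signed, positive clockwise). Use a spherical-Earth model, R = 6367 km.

+61.1°

Initial bearing θ₁ = atan2(sin Δλ cos φ₂, cos φ₁ sin φ₂ − sin φ₁ cos φ₂ cos Δλ) = 73.00°
Final bearing θ₂ = (initial bearing from the destination back to the start) + 180° = 134.11°
Δθ = θ₂ − θ₁ = +61.1°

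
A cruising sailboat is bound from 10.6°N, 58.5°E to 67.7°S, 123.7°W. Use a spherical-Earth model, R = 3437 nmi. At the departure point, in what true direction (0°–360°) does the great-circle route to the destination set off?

179.0°

θ = atan2( sin Δλ·cos φ₂ ,  cos φ₁ sin φ₂ − sin φ₁ cos φ₂ cos Δλ )
  = atan2(+0.0146, -0.8397) = 179.01°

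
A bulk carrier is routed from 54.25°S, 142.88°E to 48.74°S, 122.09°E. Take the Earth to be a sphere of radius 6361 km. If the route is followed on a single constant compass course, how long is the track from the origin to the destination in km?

1560 km

Rhumb course C = atan2(Δλ, Δψ) with Δψ = ln[tan(π/4+φ₂/2)/tan(π/4+φ₁/2)] = +0.1547, Δλ = -0.3629 → C = 293.09°
d = R·|Δφ| / |cos C| = 6361·0.09617 / 0.39222 = 1560 km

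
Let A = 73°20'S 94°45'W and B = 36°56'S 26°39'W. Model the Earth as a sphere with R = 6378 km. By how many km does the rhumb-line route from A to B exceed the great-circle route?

Great circle: cos σ = sin φ₁ sin φ₂ + cos φ₁ cos φ₂ cos Δλ,  σ = 0.8484 rad → d_gc = 5411.4 km
Rhumb line: Δψ = +1.2263, q = Δφ/Δψ = 0.5180, d_rh = R√(Δφ²+q²Δλ²) = 5642.7 km
Excess = 5642.7 − 5411.4 = 231.3 ≈ 231 km

231 km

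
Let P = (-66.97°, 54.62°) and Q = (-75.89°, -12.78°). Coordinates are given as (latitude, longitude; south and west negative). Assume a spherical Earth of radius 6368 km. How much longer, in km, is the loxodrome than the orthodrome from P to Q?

130 km

Great circle: cos σ = sin φ₁ sin φ₂ + cos φ₁ cos φ₂ cos Δλ,  σ = 0.3786 rad → d_gc = 2410.9 km
Rhumb line: Δψ = -0.4984, q = Δφ/Δψ = 0.3123, d_rh = R√(Δφ²+q²Δλ²) = 2541.1 km
Excess = 2541.1 − 2410.9 = 130.2 ≈ 130 km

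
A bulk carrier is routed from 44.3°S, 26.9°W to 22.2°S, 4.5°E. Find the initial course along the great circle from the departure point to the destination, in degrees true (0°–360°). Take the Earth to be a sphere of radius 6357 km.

59.7°

N = sin Δλ·cos φ₂ = +0.4824;  D = cos φ₁ sin φ₂ − sin φ₁ cos φ₂ cos Δλ = +0.2815
initial course = atan2(N, D) = 59.73°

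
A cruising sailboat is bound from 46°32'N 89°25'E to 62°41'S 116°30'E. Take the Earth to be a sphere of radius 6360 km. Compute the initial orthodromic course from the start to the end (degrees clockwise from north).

θ = atan2( sin Δλ·cos φ₂ ,  cos φ₁ sin φ₂ − sin φ₁ cos φ₂ cos Δλ )
  = atan2(+0.2089, -0.9078) = 167.04°

167.0°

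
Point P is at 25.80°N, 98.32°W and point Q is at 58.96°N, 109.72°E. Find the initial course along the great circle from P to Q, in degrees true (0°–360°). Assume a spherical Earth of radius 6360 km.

θ = atan2( sin Δλ·cos φ₂ ,  cos φ₁ sin φ₂ − sin φ₁ cos φ₂ cos Δλ )
  = atan2(-0.2424, +0.9695) = 345.96°

346.0°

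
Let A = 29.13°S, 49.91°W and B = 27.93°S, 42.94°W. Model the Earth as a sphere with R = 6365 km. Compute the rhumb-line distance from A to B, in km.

693 km

Δψ = ln[tan(π/4+φ₂/2)/tan(π/4+φ₁/2)] = +0.0238;  Δφ = +0.0209 rad,  Δλ = +0.1216 rad
q = Δφ/Δψ = 0.8785
d = R·√(Δφ² + q²Δλ²) = 6365·0.10891 = 693 km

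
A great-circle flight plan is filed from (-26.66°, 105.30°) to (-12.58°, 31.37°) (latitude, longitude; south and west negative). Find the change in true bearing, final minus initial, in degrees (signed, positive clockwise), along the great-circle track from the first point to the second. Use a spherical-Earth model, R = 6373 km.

At departure: θ₁ = atan2(sin Δλ cos φ₂, cos φ₁ sin φ₂ − sin φ₁ cos φ₂ cos Δλ) = 265.52°
At arrival: θ₂ = atan2(sin Δλ cos φ₁, −cos φ₂ sin φ₁ + sin φ₂ cos φ₁ cos Δλ) = 294.09°
Δθ = θ₂ − θ₁ = +28.6°

+28.6°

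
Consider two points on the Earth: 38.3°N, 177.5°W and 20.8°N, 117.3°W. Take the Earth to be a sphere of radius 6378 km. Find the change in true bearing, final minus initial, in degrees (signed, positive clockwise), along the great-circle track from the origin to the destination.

+32.3°

At departure: θ₁ = atan2(sin Δλ cos φ₂, cos φ₁ sin φ₂ − sin φ₁ cos φ₂ cos Δλ) = 90.65°
At arrival: θ₂ = atan2(sin Δλ cos φ₁, −cos φ₂ sin φ₁ + sin φ₂ cos φ₁ cos Δλ) = 122.92°
Δθ = θ₂ − θ₁ = +32.3°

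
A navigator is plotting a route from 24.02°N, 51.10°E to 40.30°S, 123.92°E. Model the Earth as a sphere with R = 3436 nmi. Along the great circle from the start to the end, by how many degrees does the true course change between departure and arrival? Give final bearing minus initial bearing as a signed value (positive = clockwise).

Initial bearing θ₁ = atan2(sin Δλ cos φ₂, cos φ₁ sin φ₂ − sin φ₁ cos φ₂ cos Δλ) = 133.13°
Final bearing θ₂ = (initial bearing from the destination back to the start) + 180° = 119.06°
Δθ = θ₂ − θ₁ = -14.1°

-14.1°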